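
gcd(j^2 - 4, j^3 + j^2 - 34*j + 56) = j - 2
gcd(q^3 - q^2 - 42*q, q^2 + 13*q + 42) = q + 6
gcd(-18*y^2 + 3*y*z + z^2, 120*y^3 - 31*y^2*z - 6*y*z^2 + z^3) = 3*y - z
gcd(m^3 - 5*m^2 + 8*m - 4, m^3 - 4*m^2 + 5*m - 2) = m^2 - 3*m + 2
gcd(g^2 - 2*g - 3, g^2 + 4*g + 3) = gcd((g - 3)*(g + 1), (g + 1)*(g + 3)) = g + 1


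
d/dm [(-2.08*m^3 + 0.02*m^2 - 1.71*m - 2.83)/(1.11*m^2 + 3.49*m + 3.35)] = (-2.3088*m^4 - 14.5184*m^3 - 18.9361*m^2 + 6.4166*m + 4.1482)/(1.2321*m^4 + 7.7478*m^3 + 19.6171*m^2 + 23.383*m + 11.2225)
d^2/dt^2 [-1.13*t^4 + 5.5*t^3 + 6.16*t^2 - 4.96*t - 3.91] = -13.56*t^2 + 33.0*t + 12.32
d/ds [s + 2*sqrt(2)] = 1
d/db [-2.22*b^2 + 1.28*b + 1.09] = 1.28 - 4.44*b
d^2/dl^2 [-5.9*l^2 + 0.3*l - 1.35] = -11.8000000000000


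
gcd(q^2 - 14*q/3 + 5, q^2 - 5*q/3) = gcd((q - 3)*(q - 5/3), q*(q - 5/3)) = q - 5/3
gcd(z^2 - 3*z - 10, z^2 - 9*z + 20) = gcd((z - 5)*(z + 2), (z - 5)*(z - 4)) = z - 5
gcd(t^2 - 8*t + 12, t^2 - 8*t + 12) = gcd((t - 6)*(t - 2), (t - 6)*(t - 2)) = t^2 - 8*t + 12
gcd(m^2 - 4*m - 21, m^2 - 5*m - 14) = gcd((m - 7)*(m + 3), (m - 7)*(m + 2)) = m - 7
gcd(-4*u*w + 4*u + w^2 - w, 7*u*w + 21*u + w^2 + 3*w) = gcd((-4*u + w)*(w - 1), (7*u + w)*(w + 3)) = 1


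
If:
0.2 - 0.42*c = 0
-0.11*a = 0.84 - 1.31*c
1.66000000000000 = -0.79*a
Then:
No Solution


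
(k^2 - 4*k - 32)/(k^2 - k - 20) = (k - 8)/(k - 5)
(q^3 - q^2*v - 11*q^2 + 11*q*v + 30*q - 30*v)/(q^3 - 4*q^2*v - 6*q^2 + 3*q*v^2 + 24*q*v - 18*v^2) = (q - 5)/(q - 3*v)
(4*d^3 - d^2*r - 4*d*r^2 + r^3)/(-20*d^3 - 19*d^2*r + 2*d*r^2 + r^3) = (-d + r)/(5*d + r)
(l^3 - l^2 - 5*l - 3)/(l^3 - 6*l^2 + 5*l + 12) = (l + 1)/(l - 4)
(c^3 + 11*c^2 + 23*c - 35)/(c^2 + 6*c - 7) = c + 5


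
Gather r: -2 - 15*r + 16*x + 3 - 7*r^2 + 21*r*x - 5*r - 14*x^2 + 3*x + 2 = -7*r^2 + r*(21*x - 20) - 14*x^2 + 19*x + 3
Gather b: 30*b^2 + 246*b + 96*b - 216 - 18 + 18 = 30*b^2 + 342*b - 216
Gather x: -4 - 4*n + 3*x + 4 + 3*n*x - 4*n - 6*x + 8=-8*n + x*(3*n - 3) + 8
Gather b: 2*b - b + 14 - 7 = b + 7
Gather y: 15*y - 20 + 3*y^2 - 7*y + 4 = 3*y^2 + 8*y - 16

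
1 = 1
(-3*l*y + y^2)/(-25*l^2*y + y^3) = (3*l - y)/(25*l^2 - y^2)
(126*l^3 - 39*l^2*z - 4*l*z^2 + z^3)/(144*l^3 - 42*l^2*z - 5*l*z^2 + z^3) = (-7*l + z)/(-8*l + z)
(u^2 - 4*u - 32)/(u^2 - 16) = (u - 8)/(u - 4)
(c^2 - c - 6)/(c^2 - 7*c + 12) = (c + 2)/(c - 4)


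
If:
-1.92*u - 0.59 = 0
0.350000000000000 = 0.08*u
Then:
No Solution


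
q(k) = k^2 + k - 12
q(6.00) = 30.00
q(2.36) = -4.07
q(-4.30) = 2.19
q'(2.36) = 5.72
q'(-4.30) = -7.60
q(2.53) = -3.07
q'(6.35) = 13.70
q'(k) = 2*k + 1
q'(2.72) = 6.44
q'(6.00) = 13.00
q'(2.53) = 6.06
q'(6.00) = 13.00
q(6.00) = 30.00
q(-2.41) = -8.60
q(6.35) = 34.67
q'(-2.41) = -3.82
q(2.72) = -1.88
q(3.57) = 4.31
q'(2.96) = 6.92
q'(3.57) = 8.14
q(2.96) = -0.28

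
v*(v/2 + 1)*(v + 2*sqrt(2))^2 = v^4/2 + v^3 + 2*sqrt(2)*v^3 + 4*v^2 + 4*sqrt(2)*v^2 + 8*v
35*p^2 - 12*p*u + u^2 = (-7*p + u)*(-5*p + u)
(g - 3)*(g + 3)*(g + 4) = g^3 + 4*g^2 - 9*g - 36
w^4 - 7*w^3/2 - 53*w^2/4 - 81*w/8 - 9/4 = (w - 6)*(w + 1/2)^2*(w + 3/2)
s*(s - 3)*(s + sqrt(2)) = s^3 - 3*s^2 + sqrt(2)*s^2 - 3*sqrt(2)*s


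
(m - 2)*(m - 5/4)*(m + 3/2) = m^3 - 7*m^2/4 - 19*m/8 + 15/4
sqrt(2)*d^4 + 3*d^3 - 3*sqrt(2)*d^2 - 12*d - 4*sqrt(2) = (d - 2)*(d + 2)*(d + sqrt(2))*(sqrt(2)*d + 1)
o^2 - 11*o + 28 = (o - 7)*(o - 4)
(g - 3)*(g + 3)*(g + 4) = g^3 + 4*g^2 - 9*g - 36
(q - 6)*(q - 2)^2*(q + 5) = q^4 - 5*q^3 - 22*q^2 + 116*q - 120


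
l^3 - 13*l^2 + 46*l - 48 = (l - 8)*(l - 3)*(l - 2)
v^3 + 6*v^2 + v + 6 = (v + 6)*(v - I)*(v + I)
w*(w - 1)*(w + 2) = w^3 + w^2 - 2*w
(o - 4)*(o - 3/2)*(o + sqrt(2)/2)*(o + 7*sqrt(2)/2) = o^4 - 11*o^3/2 + 4*sqrt(2)*o^3 - 22*sqrt(2)*o^2 + 19*o^2/2 - 77*o/4 + 24*sqrt(2)*o + 21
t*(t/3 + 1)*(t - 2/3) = t^3/3 + 7*t^2/9 - 2*t/3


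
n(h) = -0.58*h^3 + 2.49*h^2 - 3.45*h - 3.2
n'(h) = -1.74*h^2 + 4.98*h - 3.45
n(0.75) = -4.63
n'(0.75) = -0.69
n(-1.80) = 14.46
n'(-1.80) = -18.05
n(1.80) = -4.72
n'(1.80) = -0.12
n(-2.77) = 37.79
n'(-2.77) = -30.60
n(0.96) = -4.73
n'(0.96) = -0.27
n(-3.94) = 84.52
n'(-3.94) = -50.08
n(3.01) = -6.84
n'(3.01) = -4.22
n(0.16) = -3.69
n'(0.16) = -2.70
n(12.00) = -688.28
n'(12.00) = -194.25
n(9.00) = -255.38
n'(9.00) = -99.57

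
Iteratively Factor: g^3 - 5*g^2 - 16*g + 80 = (g - 4)*(g^2 - g - 20) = (g - 4)*(g + 4)*(g - 5)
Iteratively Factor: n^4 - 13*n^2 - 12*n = (n + 1)*(n^3 - n^2 - 12*n) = n*(n + 1)*(n^2 - n - 12) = n*(n - 4)*(n + 1)*(n + 3)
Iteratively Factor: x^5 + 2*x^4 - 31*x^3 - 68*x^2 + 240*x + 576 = (x - 4)*(x^4 + 6*x^3 - 7*x^2 - 96*x - 144) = (x - 4)^2*(x^3 + 10*x^2 + 33*x + 36) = (x - 4)^2*(x + 3)*(x^2 + 7*x + 12) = (x - 4)^2*(x + 3)^2*(x + 4)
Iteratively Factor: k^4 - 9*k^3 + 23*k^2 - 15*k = (k - 3)*(k^3 - 6*k^2 + 5*k) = (k - 5)*(k - 3)*(k^2 - k) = (k - 5)*(k - 3)*(k - 1)*(k)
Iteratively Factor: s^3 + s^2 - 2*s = (s + 2)*(s^2 - s) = s*(s + 2)*(s - 1)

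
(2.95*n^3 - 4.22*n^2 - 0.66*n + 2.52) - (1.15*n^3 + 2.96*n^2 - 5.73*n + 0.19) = 1.8*n^3 - 7.18*n^2 + 5.07*n + 2.33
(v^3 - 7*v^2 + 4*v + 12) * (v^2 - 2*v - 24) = v^5 - 9*v^4 - 6*v^3 + 172*v^2 - 120*v - 288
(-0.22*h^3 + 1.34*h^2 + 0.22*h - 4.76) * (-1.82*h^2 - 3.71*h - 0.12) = 0.4004*h^5 - 1.6226*h^4 - 5.3454*h^3 + 7.6862*h^2 + 17.6332*h + 0.5712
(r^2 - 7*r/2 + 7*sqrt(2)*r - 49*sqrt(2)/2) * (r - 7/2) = r^3 - 7*r^2 + 7*sqrt(2)*r^2 - 49*sqrt(2)*r + 49*r/4 + 343*sqrt(2)/4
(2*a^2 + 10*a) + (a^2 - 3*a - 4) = 3*a^2 + 7*a - 4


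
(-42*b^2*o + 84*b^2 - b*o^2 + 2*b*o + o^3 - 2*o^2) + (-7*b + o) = -42*b^2*o + 84*b^2 - b*o^2 + 2*b*o - 7*b + o^3 - 2*o^2 + o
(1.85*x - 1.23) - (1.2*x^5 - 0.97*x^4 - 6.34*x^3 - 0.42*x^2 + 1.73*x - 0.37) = -1.2*x^5 + 0.97*x^4 + 6.34*x^3 + 0.42*x^2 + 0.12*x - 0.86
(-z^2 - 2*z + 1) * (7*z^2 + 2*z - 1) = -7*z^4 - 16*z^3 + 4*z^2 + 4*z - 1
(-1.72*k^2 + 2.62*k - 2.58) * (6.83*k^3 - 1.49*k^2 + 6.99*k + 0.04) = -11.7476*k^5 + 20.4574*k^4 - 33.548*k^3 + 22.0892*k^2 - 17.9294*k - 0.1032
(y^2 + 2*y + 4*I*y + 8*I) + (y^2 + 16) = 2*y^2 + 2*y + 4*I*y + 16 + 8*I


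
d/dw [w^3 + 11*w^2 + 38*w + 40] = 3*w^2 + 22*w + 38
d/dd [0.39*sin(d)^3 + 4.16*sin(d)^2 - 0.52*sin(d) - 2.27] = (1.17*sin(d)^2 + 8.32*sin(d) - 0.52)*cos(d)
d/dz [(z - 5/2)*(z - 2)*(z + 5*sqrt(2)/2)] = 3*z^2 - 9*z + 5*sqrt(2)*z - 45*sqrt(2)/4 + 5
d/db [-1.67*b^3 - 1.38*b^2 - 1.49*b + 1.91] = -5.01*b^2 - 2.76*b - 1.49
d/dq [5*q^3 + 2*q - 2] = 15*q^2 + 2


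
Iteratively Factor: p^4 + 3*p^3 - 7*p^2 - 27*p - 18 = (p + 3)*(p^3 - 7*p - 6) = (p + 1)*(p + 3)*(p^2 - p - 6) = (p + 1)*(p + 2)*(p + 3)*(p - 3)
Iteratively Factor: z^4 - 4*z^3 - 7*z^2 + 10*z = (z - 5)*(z^3 + z^2 - 2*z) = (z - 5)*(z - 1)*(z^2 + 2*z) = z*(z - 5)*(z - 1)*(z + 2)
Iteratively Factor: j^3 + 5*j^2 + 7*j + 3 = (j + 1)*(j^2 + 4*j + 3) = (j + 1)*(j + 3)*(j + 1)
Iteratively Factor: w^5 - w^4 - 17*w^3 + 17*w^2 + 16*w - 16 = (w - 1)*(w^4 - 17*w^2 + 16) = (w - 4)*(w - 1)*(w^3 + 4*w^2 - w - 4) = (w - 4)*(w - 1)*(w + 4)*(w^2 - 1) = (w - 4)*(w - 1)*(w + 1)*(w + 4)*(w - 1)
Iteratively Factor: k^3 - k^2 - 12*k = (k + 3)*(k^2 - 4*k) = k*(k + 3)*(k - 4)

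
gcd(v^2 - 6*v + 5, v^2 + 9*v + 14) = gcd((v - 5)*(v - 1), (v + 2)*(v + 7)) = 1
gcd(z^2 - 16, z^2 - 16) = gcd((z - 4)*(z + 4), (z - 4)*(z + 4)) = z^2 - 16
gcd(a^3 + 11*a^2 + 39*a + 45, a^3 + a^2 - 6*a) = a + 3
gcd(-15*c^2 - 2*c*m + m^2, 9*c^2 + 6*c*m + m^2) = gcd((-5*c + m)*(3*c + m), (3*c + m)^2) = 3*c + m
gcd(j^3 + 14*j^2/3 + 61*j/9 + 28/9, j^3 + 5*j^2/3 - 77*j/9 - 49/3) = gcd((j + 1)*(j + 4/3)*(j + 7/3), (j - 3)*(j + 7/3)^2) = j + 7/3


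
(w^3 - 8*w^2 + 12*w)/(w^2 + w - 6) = w*(w - 6)/(w + 3)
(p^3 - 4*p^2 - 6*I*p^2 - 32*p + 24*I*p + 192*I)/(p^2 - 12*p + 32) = (p^2 + p*(4 - 6*I) - 24*I)/(p - 4)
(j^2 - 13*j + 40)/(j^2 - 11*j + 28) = (j^2 - 13*j + 40)/(j^2 - 11*j + 28)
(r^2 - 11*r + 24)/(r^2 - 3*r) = (r - 8)/r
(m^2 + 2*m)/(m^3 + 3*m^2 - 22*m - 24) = m*(m + 2)/(m^3 + 3*m^2 - 22*m - 24)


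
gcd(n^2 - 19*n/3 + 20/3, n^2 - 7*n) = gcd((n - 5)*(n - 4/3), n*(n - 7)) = 1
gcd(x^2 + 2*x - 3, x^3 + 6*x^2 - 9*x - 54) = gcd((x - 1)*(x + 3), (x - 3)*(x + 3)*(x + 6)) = x + 3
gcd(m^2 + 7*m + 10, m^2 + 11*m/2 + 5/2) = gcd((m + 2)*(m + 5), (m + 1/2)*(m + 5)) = m + 5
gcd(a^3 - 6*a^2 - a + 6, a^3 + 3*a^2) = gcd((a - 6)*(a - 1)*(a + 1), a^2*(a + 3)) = 1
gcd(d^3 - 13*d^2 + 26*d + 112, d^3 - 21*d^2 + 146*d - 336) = d^2 - 15*d + 56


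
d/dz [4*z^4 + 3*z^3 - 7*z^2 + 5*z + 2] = 16*z^3 + 9*z^2 - 14*z + 5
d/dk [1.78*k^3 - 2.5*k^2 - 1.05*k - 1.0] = 5.34*k^2 - 5.0*k - 1.05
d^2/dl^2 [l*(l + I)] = 2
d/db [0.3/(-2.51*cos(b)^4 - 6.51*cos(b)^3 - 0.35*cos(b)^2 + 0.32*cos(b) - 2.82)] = (-3.012*cos(b)^3 - 5.859*cos(b)^2 - 0.21*cos(b) + 0.096)*sin(b)/(2.51*cos(b)^4 + 6.51*cos(b)^3 + 0.35*cos(b)^2 - 0.32*cos(b) + 2.82)^2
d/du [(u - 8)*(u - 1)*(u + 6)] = 3*u^2 - 6*u - 46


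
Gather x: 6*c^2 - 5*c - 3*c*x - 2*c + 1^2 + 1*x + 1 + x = 6*c^2 - 7*c + x*(2 - 3*c) + 2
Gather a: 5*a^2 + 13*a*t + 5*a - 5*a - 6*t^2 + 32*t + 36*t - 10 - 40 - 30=5*a^2 + 13*a*t - 6*t^2 + 68*t - 80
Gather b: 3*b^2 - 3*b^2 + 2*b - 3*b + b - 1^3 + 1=0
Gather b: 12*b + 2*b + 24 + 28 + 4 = 14*b + 56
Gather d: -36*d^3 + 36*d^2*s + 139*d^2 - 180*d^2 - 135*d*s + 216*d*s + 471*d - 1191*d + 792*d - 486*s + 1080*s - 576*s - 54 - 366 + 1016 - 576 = -36*d^3 + d^2*(36*s - 41) + d*(81*s + 72) + 18*s + 20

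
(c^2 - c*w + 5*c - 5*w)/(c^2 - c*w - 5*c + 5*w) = (c + 5)/(c - 5)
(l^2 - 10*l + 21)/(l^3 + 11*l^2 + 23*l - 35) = (l^2 - 10*l + 21)/(l^3 + 11*l^2 + 23*l - 35)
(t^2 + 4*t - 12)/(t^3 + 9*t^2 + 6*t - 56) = (t + 6)/(t^2 + 11*t + 28)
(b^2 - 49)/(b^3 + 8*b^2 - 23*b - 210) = (b - 7)/(b^2 + b - 30)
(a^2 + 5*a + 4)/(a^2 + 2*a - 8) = (a + 1)/(a - 2)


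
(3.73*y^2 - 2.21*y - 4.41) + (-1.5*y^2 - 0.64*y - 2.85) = 2.23*y^2 - 2.85*y - 7.26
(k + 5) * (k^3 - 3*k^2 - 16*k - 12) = k^4 + 2*k^3 - 31*k^2 - 92*k - 60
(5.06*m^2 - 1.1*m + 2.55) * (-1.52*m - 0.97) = -7.6912*m^3 - 3.2362*m^2 - 2.809*m - 2.4735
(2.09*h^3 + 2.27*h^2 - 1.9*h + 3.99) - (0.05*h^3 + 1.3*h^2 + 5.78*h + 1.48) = 2.04*h^3 + 0.97*h^2 - 7.68*h + 2.51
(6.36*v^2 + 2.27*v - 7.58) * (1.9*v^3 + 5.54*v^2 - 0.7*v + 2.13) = 12.084*v^5 + 39.5474*v^4 - 6.2782*v^3 - 30.0354*v^2 + 10.1411*v - 16.1454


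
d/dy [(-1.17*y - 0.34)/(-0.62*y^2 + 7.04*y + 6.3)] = (0.7254*y^2 - 8.2368*y - (1.17*y + 0.34)*(1.24*y - 7.04) - 7.371)/(-0.62*y^2 + 7.04*y + 6.3)^2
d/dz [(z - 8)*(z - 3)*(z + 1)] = 3*z^2 - 20*z + 13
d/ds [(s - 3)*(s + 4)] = 2*s + 1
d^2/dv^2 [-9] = 0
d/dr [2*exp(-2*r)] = -4*exp(-2*r)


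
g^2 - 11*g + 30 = (g - 6)*(g - 5)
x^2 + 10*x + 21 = (x + 3)*(x + 7)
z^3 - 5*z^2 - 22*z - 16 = (z - 8)*(z + 1)*(z + 2)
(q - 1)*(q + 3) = q^2 + 2*q - 3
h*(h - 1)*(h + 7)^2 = h^4 + 13*h^3 + 35*h^2 - 49*h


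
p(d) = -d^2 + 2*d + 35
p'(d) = 2 - 2*d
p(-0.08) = 34.83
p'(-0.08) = 2.16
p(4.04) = 26.76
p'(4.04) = -6.08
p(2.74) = 32.97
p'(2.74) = -3.48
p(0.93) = 36.00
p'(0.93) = 0.14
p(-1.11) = 31.55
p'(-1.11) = 4.22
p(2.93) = 32.28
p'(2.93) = -3.86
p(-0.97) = 32.12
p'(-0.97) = 3.94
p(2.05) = 34.90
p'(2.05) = -2.10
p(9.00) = -28.00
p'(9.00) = -16.00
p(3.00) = 32.00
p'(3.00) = -4.00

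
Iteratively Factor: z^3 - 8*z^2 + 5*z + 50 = (z - 5)*(z^2 - 3*z - 10) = (z - 5)*(z + 2)*(z - 5)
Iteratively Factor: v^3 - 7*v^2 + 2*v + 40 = (v + 2)*(v^2 - 9*v + 20) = (v - 4)*(v + 2)*(v - 5)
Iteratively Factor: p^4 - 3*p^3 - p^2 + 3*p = (p - 1)*(p^3 - 2*p^2 - 3*p) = p*(p - 1)*(p^2 - 2*p - 3) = p*(p - 3)*(p - 1)*(p + 1)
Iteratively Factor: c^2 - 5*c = (c - 5)*(c)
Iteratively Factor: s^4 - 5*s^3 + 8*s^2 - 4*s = (s - 2)*(s^3 - 3*s^2 + 2*s) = s*(s - 2)*(s^2 - 3*s + 2) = s*(s - 2)^2*(s - 1)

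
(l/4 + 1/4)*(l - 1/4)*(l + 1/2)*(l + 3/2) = l^4/4 + 11*l^3/16 + l^2/2 + l/64 - 3/64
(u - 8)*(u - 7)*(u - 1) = u^3 - 16*u^2 + 71*u - 56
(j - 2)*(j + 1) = j^2 - j - 2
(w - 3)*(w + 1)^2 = w^3 - w^2 - 5*w - 3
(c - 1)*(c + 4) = c^2 + 3*c - 4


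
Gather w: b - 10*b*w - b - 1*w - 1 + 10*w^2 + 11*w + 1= 10*w^2 + w*(10 - 10*b)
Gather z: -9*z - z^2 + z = -z^2 - 8*z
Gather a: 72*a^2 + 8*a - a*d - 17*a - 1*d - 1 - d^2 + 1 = 72*a^2 + a*(-d - 9) - d^2 - d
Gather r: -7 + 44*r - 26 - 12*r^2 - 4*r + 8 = -12*r^2 + 40*r - 25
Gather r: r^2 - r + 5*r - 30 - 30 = r^2 + 4*r - 60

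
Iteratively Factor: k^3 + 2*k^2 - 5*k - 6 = (k + 3)*(k^2 - k - 2) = (k + 1)*(k + 3)*(k - 2)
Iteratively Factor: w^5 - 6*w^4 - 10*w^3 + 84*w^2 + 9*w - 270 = (w + 2)*(w^4 - 8*w^3 + 6*w^2 + 72*w - 135) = (w + 2)*(w + 3)*(w^3 - 11*w^2 + 39*w - 45) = (w - 3)*(w + 2)*(w + 3)*(w^2 - 8*w + 15) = (w - 5)*(w - 3)*(w + 2)*(w + 3)*(w - 3)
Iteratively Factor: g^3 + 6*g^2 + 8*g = (g + 2)*(g^2 + 4*g) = g*(g + 2)*(g + 4)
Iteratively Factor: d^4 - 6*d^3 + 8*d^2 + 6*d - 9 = (d - 3)*(d^3 - 3*d^2 - d + 3) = (d - 3)^2*(d^2 - 1) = (d - 3)^2*(d + 1)*(d - 1)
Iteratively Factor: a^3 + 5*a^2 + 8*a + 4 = (a + 2)*(a^2 + 3*a + 2) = (a + 2)^2*(a + 1)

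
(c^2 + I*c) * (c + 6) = c^3 + 6*c^2 + I*c^2 + 6*I*c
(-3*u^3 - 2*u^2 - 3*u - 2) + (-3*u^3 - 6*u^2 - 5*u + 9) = -6*u^3 - 8*u^2 - 8*u + 7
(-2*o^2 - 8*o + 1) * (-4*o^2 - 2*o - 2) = 8*o^4 + 36*o^3 + 16*o^2 + 14*o - 2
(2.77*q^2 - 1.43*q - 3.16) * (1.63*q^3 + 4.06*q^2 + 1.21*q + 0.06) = 4.5151*q^5 + 8.9153*q^4 - 7.6049*q^3 - 14.3937*q^2 - 3.9094*q - 0.1896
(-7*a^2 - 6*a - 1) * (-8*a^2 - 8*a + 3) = 56*a^4 + 104*a^3 + 35*a^2 - 10*a - 3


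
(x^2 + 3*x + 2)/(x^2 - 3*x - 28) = (x^2 + 3*x + 2)/(x^2 - 3*x - 28)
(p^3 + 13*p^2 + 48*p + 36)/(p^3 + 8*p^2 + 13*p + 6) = (p + 6)/(p + 1)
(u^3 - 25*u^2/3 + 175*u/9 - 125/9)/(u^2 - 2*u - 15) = (9*u^2 - 30*u + 25)/(9*(u + 3))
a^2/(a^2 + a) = a/(a + 1)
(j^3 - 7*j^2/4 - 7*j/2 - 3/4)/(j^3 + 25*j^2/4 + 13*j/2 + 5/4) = (j - 3)/(j + 5)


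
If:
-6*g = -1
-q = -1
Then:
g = 1/6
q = 1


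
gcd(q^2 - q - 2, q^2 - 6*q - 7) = q + 1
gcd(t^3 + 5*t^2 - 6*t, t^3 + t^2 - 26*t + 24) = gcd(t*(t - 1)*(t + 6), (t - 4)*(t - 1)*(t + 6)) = t^2 + 5*t - 6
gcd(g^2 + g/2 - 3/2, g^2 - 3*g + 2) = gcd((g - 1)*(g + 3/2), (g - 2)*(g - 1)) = g - 1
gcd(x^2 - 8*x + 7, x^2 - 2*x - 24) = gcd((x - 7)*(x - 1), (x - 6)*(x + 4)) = 1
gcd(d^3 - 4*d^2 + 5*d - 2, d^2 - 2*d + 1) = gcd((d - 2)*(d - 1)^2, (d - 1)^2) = d^2 - 2*d + 1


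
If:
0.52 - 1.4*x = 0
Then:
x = 0.37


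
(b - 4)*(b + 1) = b^2 - 3*b - 4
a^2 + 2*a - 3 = (a - 1)*(a + 3)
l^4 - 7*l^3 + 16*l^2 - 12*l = l*(l - 3)*(l - 2)^2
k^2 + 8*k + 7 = (k + 1)*(k + 7)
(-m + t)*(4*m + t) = -4*m^2 + 3*m*t + t^2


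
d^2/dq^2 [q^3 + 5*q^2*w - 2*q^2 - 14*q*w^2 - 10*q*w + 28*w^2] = 6*q + 10*w - 4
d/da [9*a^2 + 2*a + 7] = 18*a + 2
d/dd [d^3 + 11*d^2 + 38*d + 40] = 3*d^2 + 22*d + 38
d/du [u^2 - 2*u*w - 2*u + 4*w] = 2*u - 2*w - 2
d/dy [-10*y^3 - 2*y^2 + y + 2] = -30*y^2 - 4*y + 1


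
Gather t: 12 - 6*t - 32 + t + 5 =-5*t - 15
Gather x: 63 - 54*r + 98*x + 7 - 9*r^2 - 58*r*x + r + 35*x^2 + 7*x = -9*r^2 - 53*r + 35*x^2 + x*(105 - 58*r) + 70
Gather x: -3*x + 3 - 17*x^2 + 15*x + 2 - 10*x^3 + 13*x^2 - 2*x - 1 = -10*x^3 - 4*x^2 + 10*x + 4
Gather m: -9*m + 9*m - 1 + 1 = 0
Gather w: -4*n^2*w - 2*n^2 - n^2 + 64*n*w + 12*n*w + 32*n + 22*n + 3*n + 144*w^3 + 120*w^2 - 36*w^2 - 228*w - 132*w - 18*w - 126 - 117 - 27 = -3*n^2 + 57*n + 144*w^3 + 84*w^2 + w*(-4*n^2 + 76*n - 378) - 270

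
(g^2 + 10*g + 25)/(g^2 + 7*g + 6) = (g^2 + 10*g + 25)/(g^2 + 7*g + 6)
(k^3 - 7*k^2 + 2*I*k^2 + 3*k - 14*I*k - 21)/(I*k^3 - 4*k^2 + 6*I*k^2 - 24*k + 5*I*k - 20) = (-I*k^3 + k^2*(2 + 7*I) + k*(-14 - 3*I) + 21*I)/(k^3 + k^2*(6 + 4*I) + k*(5 + 24*I) + 20*I)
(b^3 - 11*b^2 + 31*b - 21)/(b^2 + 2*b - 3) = (b^2 - 10*b + 21)/(b + 3)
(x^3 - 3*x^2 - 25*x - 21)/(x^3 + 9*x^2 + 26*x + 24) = (x^2 - 6*x - 7)/(x^2 + 6*x + 8)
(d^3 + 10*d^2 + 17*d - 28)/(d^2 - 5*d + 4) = (d^2 + 11*d + 28)/(d - 4)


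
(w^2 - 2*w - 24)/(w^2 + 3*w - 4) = (w - 6)/(w - 1)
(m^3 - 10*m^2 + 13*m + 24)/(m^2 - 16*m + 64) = (m^2 - 2*m - 3)/(m - 8)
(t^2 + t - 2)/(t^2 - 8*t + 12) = (t^2 + t - 2)/(t^2 - 8*t + 12)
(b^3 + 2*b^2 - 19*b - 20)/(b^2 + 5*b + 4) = (b^2 + b - 20)/(b + 4)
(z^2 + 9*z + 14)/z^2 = 1 + 9/z + 14/z^2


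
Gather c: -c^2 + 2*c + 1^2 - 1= -c^2 + 2*c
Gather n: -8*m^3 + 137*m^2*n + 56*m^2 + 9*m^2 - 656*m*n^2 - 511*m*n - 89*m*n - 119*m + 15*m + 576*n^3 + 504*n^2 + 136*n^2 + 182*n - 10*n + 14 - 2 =-8*m^3 + 65*m^2 - 104*m + 576*n^3 + n^2*(640 - 656*m) + n*(137*m^2 - 600*m + 172) + 12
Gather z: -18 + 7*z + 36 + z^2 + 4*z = z^2 + 11*z + 18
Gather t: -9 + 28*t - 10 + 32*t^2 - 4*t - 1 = 32*t^2 + 24*t - 20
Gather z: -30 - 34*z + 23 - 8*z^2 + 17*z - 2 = -8*z^2 - 17*z - 9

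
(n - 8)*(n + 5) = n^2 - 3*n - 40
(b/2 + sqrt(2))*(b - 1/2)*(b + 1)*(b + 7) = b^4/2 + sqrt(2)*b^3 + 15*b^3/4 + 3*b^2/2 + 15*sqrt(2)*b^2/2 - 7*b/4 + 3*sqrt(2)*b - 7*sqrt(2)/2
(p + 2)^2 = p^2 + 4*p + 4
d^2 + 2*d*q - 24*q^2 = (d - 4*q)*(d + 6*q)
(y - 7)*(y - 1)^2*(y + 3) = y^4 - 6*y^3 - 12*y^2 + 38*y - 21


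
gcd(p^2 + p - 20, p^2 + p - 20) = p^2 + p - 20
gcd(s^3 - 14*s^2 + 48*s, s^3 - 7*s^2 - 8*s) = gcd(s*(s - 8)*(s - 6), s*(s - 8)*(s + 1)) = s^2 - 8*s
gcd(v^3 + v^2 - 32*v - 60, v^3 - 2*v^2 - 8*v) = v + 2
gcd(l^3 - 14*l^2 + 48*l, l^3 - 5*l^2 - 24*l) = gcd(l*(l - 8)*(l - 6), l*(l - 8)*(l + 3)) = l^2 - 8*l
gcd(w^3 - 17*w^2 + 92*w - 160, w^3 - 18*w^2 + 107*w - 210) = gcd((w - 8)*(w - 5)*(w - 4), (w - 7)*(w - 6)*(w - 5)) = w - 5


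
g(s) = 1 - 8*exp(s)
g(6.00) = -3226.43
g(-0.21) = -5.48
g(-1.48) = -0.82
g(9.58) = -115778.35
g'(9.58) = -115779.35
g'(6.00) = -3227.43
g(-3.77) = 0.82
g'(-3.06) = -0.38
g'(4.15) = -507.47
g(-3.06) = 0.62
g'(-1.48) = -1.82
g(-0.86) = -2.39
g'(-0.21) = -6.48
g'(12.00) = -1302038.33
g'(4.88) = -1053.05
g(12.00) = -1302037.33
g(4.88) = -1052.05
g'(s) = -8*exp(s)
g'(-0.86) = -3.39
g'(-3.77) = -0.18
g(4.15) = -506.47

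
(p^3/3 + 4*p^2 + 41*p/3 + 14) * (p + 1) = p^4/3 + 13*p^3/3 + 53*p^2/3 + 83*p/3 + 14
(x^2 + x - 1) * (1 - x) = -x^3 + 2*x - 1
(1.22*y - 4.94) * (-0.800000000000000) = 3.952 - 0.976*y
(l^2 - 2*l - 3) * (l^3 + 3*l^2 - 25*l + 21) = l^5 + l^4 - 34*l^3 + 62*l^2 + 33*l - 63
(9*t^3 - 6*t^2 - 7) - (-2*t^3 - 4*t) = 11*t^3 - 6*t^2 + 4*t - 7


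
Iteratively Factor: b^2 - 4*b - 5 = (b + 1)*(b - 5)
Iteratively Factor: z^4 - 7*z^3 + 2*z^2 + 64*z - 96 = (z + 3)*(z^3 - 10*z^2 + 32*z - 32) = (z - 2)*(z + 3)*(z^2 - 8*z + 16) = (z - 4)*(z - 2)*(z + 3)*(z - 4)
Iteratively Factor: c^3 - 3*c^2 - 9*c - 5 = (c - 5)*(c^2 + 2*c + 1) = (c - 5)*(c + 1)*(c + 1)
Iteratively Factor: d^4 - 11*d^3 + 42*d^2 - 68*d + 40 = (d - 2)*(d^3 - 9*d^2 + 24*d - 20) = (d - 2)^2*(d^2 - 7*d + 10) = (d - 2)^3*(d - 5)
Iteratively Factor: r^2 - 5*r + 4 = (r - 4)*(r - 1)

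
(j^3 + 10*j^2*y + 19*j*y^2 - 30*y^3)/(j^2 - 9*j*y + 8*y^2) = (-j^2 - 11*j*y - 30*y^2)/(-j + 8*y)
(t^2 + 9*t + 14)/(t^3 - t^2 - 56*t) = (t + 2)/(t*(t - 8))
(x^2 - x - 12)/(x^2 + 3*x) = (x - 4)/x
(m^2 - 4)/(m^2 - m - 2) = (m + 2)/(m + 1)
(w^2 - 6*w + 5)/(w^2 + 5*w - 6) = (w - 5)/(w + 6)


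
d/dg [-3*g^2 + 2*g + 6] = 2 - 6*g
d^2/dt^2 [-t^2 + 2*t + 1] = -2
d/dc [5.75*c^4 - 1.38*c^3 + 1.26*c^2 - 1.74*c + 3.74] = 23.0*c^3 - 4.14*c^2 + 2.52*c - 1.74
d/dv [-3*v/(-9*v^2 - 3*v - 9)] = (3*v^2 - v*(6*v + 1) + v + 3)/(3*v^2 + v + 3)^2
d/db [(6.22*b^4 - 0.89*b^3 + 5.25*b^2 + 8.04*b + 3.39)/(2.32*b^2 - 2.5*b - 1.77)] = (28.8608*b^5 - 48.7148*b^4 - 39.5876*b^3 - 27.0519*b^2 - 34.3146*b - 5.7558)/(5.3824*b^4 - 11.6*b^3 - 1.9628*b^2 + 8.85*b + 3.1329)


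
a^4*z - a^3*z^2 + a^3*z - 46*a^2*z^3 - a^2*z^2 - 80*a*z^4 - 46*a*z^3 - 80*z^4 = (a - 8*z)*(a + 2*z)*(a + 5*z)*(a*z + z)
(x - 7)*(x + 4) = x^2 - 3*x - 28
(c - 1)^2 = c^2 - 2*c + 1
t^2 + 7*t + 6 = (t + 1)*(t + 6)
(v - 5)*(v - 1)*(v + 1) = v^3 - 5*v^2 - v + 5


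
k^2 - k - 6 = (k - 3)*(k + 2)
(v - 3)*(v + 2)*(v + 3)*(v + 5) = v^4 + 7*v^3 + v^2 - 63*v - 90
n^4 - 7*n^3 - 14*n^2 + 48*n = n*(n - 8)*(n - 2)*(n + 3)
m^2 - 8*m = m*(m - 8)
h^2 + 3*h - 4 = (h - 1)*(h + 4)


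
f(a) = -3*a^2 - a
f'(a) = -6*a - 1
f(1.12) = -4.88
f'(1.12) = -7.72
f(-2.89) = -22.17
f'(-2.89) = 16.34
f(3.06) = -31.15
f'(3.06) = -19.36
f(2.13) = -15.74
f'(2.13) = -13.78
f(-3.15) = -26.62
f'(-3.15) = 17.90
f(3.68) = -44.31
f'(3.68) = -23.08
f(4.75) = -72.44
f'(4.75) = -29.50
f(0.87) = -3.14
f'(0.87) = -6.22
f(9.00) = -252.00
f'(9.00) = -55.00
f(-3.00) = -24.00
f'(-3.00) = 17.00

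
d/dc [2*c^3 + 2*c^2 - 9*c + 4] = 6*c^2 + 4*c - 9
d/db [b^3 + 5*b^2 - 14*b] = 3*b^2 + 10*b - 14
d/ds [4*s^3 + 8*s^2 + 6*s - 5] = 12*s^2 + 16*s + 6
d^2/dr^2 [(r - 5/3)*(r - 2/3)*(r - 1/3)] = 6*r - 16/3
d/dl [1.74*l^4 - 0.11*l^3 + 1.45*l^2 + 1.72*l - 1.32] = 6.96*l^3 - 0.33*l^2 + 2.9*l + 1.72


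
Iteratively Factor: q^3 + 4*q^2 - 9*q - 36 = (q + 4)*(q^2 - 9) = (q - 3)*(q + 4)*(q + 3)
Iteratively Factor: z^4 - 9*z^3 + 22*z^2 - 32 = (z - 4)*(z^3 - 5*z^2 + 2*z + 8) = (z - 4)^2*(z^2 - z - 2) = (z - 4)^2*(z + 1)*(z - 2)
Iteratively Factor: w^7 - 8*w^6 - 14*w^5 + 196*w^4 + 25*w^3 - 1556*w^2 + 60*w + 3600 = (w - 5)*(w^6 - 3*w^5 - 29*w^4 + 51*w^3 + 280*w^2 - 156*w - 720) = (w - 5)*(w + 3)*(w^5 - 6*w^4 - 11*w^3 + 84*w^2 + 28*w - 240) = (w - 5)*(w + 3)^2*(w^4 - 9*w^3 + 16*w^2 + 36*w - 80) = (w - 5)*(w - 4)*(w + 3)^2*(w^3 - 5*w^2 - 4*w + 20) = (w - 5)^2*(w - 4)*(w + 3)^2*(w^2 - 4) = (w - 5)^2*(w - 4)*(w + 2)*(w + 3)^2*(w - 2)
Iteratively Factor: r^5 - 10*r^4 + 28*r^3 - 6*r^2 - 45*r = (r - 3)*(r^4 - 7*r^3 + 7*r^2 + 15*r) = r*(r - 3)*(r^3 - 7*r^2 + 7*r + 15) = r*(r - 3)*(r + 1)*(r^2 - 8*r + 15) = r*(r - 3)^2*(r + 1)*(r - 5)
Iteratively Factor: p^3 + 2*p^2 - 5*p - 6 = (p + 3)*(p^2 - p - 2) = (p + 1)*(p + 3)*(p - 2)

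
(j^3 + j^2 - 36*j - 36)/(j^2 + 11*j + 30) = (j^2 - 5*j - 6)/(j + 5)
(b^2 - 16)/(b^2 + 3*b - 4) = (b - 4)/(b - 1)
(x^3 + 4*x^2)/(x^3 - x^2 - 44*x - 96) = x^2/(x^2 - 5*x - 24)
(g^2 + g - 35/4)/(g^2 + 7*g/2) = (g - 5/2)/g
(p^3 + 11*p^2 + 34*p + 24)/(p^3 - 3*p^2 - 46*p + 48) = (p^2 + 5*p + 4)/(p^2 - 9*p + 8)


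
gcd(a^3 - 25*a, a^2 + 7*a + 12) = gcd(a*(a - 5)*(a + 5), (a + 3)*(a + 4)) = 1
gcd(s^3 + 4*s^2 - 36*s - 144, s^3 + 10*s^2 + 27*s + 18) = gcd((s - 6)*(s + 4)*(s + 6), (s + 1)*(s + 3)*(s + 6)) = s + 6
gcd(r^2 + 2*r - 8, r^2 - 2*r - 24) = r + 4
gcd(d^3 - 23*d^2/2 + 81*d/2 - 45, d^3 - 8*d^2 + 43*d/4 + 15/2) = d^2 - 17*d/2 + 15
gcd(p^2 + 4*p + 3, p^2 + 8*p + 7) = p + 1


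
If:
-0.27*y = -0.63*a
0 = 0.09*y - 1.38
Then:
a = 6.57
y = 15.33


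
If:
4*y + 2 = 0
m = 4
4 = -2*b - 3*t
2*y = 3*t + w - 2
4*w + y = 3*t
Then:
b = -47/20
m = 4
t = 7/30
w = 3/10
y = -1/2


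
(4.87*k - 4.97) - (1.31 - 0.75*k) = 5.62*k - 6.28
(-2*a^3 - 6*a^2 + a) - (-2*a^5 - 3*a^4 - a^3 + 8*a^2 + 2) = 2*a^5 + 3*a^4 - a^3 - 14*a^2 + a - 2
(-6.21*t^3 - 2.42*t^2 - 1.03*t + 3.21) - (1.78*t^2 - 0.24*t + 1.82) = -6.21*t^3 - 4.2*t^2 - 0.79*t + 1.39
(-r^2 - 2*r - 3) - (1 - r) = -r^2 - r - 4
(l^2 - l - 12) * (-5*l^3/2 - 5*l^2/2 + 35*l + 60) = -5*l^5/2 + 135*l^3/2 + 55*l^2 - 480*l - 720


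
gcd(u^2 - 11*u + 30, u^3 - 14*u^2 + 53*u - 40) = u - 5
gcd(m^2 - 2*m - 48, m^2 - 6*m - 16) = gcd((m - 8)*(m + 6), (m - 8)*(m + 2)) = m - 8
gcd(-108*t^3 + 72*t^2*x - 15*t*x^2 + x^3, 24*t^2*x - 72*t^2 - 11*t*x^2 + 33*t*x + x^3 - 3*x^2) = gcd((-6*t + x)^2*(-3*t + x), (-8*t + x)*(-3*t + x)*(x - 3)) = -3*t + x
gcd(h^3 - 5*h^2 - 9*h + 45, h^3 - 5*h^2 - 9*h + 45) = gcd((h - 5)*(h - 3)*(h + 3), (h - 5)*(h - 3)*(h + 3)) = h^3 - 5*h^2 - 9*h + 45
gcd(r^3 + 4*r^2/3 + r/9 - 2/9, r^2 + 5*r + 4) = r + 1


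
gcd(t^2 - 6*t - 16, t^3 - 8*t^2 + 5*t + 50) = t + 2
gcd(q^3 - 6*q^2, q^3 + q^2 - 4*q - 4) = 1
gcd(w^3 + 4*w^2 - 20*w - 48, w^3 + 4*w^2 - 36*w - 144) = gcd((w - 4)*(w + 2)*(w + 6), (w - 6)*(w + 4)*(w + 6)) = w + 6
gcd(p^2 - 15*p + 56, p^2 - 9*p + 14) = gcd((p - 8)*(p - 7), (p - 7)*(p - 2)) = p - 7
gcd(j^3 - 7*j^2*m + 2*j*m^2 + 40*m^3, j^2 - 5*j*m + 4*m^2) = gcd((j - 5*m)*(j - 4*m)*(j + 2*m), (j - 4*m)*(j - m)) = j - 4*m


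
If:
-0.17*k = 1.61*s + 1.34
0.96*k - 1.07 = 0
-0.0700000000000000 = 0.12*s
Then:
No Solution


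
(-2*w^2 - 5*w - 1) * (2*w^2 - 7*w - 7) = -4*w^4 + 4*w^3 + 47*w^2 + 42*w + 7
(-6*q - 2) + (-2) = -6*q - 4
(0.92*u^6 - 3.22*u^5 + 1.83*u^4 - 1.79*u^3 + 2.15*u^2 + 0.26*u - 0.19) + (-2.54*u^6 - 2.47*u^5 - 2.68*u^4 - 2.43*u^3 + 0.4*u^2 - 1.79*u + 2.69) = -1.62*u^6 - 5.69*u^5 - 0.85*u^4 - 4.22*u^3 + 2.55*u^2 - 1.53*u + 2.5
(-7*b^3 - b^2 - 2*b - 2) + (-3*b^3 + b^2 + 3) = -10*b^3 - 2*b + 1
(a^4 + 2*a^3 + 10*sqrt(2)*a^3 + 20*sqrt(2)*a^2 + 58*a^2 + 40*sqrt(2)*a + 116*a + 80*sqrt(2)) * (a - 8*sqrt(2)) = a^5 + 2*a^4 + 2*sqrt(2)*a^4 - 102*a^3 + 4*sqrt(2)*a^3 - 424*sqrt(2)*a^2 - 204*a^2 - 848*sqrt(2)*a - 640*a - 1280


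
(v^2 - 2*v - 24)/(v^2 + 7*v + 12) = (v - 6)/(v + 3)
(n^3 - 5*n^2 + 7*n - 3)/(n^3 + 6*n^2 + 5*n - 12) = (n^2 - 4*n + 3)/(n^2 + 7*n + 12)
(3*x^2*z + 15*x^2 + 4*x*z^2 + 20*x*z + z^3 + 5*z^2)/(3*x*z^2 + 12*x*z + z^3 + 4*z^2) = (x*z + 5*x + z^2 + 5*z)/(z*(z + 4))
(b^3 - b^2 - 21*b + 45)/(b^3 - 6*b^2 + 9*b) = (b + 5)/b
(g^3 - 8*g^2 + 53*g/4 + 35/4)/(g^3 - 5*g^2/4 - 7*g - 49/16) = 4*(g - 5)/(4*g + 7)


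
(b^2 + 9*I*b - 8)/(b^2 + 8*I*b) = (b + I)/b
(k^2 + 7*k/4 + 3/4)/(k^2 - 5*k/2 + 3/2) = (4*k^2 + 7*k + 3)/(2*(2*k^2 - 5*k + 3))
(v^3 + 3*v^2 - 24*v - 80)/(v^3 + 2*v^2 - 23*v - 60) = (v + 4)/(v + 3)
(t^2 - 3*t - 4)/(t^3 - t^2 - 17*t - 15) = (t - 4)/(t^2 - 2*t - 15)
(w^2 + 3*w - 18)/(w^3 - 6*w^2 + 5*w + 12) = (w + 6)/(w^2 - 3*w - 4)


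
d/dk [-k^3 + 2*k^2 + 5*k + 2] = -3*k^2 + 4*k + 5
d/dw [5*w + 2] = 5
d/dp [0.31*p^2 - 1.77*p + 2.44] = 0.62*p - 1.77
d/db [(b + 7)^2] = 2*b + 14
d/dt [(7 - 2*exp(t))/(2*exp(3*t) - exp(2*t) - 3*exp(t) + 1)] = (-(2*exp(t) - 7)*(-6*exp(2*t) + 2*exp(t) + 3) - 4*exp(3*t) + 2*exp(2*t) + 6*exp(t) - 2)*exp(t)/(2*exp(3*t) - exp(2*t) - 3*exp(t) + 1)^2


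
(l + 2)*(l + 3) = l^2 + 5*l + 6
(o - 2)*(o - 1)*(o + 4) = o^3 + o^2 - 10*o + 8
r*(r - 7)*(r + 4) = r^3 - 3*r^2 - 28*r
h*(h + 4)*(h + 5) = h^3 + 9*h^2 + 20*h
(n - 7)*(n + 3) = n^2 - 4*n - 21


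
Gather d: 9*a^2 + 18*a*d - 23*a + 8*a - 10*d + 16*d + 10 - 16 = 9*a^2 - 15*a + d*(18*a + 6) - 6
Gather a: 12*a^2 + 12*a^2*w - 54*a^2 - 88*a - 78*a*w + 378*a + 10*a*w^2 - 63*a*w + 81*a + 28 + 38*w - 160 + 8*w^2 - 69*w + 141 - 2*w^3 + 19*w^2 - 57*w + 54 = a^2*(12*w - 42) + a*(10*w^2 - 141*w + 371) - 2*w^3 + 27*w^2 - 88*w + 63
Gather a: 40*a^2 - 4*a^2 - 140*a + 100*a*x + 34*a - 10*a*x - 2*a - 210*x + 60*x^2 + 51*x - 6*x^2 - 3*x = 36*a^2 + a*(90*x - 108) + 54*x^2 - 162*x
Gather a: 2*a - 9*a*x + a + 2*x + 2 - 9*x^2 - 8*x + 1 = a*(3 - 9*x) - 9*x^2 - 6*x + 3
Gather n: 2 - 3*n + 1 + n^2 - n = n^2 - 4*n + 3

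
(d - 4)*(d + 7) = d^2 + 3*d - 28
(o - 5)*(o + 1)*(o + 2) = o^3 - 2*o^2 - 13*o - 10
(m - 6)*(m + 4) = m^2 - 2*m - 24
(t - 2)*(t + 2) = t^2 - 4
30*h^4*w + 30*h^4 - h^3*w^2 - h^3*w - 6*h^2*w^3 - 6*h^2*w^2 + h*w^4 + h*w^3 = (-5*h + w)*(-3*h + w)*(2*h + w)*(h*w + h)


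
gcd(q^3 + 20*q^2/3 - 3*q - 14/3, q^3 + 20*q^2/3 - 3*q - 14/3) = q^3 + 20*q^2/3 - 3*q - 14/3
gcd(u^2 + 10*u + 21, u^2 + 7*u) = u + 7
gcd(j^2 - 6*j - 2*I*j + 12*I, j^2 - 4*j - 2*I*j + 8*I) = j - 2*I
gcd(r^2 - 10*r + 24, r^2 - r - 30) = r - 6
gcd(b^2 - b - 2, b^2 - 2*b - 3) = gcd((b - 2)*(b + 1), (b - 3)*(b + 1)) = b + 1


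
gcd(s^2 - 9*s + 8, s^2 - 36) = 1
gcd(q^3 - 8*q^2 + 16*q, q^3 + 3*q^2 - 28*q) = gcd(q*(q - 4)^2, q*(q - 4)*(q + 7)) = q^2 - 4*q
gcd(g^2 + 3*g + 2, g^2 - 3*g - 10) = g + 2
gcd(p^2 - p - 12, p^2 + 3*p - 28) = p - 4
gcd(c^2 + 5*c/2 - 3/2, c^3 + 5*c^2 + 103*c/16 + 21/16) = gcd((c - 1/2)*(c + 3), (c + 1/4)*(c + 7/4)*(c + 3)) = c + 3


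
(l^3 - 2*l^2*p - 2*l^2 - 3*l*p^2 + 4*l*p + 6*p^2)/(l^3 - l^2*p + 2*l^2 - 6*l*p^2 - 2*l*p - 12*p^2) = (l^2 + l*p - 2*l - 2*p)/(l^2 + 2*l*p + 2*l + 4*p)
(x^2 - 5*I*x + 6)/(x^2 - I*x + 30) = (x + I)/(x + 5*I)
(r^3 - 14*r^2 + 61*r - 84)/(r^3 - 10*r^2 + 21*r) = (r - 4)/r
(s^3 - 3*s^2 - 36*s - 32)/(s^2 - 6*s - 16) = (s^2 + 5*s + 4)/(s + 2)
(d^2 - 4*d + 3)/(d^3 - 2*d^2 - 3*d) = (d - 1)/(d*(d + 1))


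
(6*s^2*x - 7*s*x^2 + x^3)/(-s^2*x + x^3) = (-6*s + x)/(s + x)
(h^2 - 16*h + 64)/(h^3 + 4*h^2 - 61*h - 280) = (h - 8)/(h^2 + 12*h + 35)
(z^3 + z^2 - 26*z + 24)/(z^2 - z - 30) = (-z^3 - z^2 + 26*z - 24)/(-z^2 + z + 30)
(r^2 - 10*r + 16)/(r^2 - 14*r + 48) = (r - 2)/(r - 6)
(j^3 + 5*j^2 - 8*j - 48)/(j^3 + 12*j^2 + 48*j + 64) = (j - 3)/(j + 4)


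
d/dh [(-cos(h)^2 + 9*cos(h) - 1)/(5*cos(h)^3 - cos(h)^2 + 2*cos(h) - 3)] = 16*(-5*cos(h)^4 + 90*cos(h)^3 - 22*cos(h)^2 - 4*cos(h) + 25)*sin(h)/(-23*cos(h) + 2*cos(2*h) - 5*cos(3*h) + 14)^2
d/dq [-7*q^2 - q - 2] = -14*q - 1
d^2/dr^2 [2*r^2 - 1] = 4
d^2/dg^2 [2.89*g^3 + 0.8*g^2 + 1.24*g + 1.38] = 17.34*g + 1.6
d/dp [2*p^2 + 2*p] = 4*p + 2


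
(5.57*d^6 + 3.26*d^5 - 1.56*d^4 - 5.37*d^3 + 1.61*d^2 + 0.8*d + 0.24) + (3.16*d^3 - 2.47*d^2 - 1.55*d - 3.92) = 5.57*d^6 + 3.26*d^5 - 1.56*d^4 - 2.21*d^3 - 0.86*d^2 - 0.75*d - 3.68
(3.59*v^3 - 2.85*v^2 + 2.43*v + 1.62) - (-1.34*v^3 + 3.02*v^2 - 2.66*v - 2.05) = 4.93*v^3 - 5.87*v^2 + 5.09*v + 3.67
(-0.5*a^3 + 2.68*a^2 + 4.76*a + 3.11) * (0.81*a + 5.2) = -0.405*a^4 - 0.4292*a^3 + 17.7916*a^2 + 27.2711*a + 16.172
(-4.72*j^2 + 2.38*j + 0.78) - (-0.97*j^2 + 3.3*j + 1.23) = -3.75*j^2 - 0.92*j - 0.45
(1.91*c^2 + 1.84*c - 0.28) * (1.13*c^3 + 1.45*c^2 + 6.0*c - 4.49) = 2.1583*c^5 + 4.8487*c^4 + 13.8116*c^3 + 2.0581*c^2 - 9.9416*c + 1.2572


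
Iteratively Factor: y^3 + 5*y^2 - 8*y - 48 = (y - 3)*(y^2 + 8*y + 16) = (y - 3)*(y + 4)*(y + 4)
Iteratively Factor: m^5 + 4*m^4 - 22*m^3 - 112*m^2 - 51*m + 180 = (m + 3)*(m^4 + m^3 - 25*m^2 - 37*m + 60) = (m - 5)*(m + 3)*(m^3 + 6*m^2 + 5*m - 12) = (m - 5)*(m + 3)*(m + 4)*(m^2 + 2*m - 3) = (m - 5)*(m - 1)*(m + 3)*(m + 4)*(m + 3)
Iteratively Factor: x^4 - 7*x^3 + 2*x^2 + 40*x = (x + 2)*(x^3 - 9*x^2 + 20*x) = x*(x + 2)*(x^2 - 9*x + 20) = x*(x - 4)*(x + 2)*(x - 5)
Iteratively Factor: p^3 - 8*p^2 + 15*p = (p)*(p^2 - 8*p + 15) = p*(p - 5)*(p - 3)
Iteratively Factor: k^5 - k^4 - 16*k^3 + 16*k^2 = (k + 4)*(k^4 - 5*k^3 + 4*k^2) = (k - 4)*(k + 4)*(k^3 - k^2) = (k - 4)*(k - 1)*(k + 4)*(k^2) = k*(k - 4)*(k - 1)*(k + 4)*(k)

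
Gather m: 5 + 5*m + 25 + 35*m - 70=40*m - 40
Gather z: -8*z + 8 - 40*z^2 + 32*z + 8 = -40*z^2 + 24*z + 16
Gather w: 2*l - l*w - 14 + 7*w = 2*l + w*(7 - l) - 14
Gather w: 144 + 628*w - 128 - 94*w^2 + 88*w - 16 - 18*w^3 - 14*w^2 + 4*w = -18*w^3 - 108*w^2 + 720*w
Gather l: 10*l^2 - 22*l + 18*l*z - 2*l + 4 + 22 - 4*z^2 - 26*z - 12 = 10*l^2 + l*(18*z - 24) - 4*z^2 - 26*z + 14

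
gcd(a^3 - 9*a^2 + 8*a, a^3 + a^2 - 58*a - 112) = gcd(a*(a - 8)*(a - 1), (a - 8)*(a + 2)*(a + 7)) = a - 8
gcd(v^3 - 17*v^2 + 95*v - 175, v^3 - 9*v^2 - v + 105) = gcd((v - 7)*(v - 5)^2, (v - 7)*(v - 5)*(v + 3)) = v^2 - 12*v + 35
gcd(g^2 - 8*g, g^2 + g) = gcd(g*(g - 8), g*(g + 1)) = g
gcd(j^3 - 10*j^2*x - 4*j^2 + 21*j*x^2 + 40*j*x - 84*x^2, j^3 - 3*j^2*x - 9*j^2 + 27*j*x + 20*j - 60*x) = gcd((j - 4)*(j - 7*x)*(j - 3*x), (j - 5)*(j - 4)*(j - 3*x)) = -j^2 + 3*j*x + 4*j - 12*x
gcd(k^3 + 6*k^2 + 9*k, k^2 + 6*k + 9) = k^2 + 6*k + 9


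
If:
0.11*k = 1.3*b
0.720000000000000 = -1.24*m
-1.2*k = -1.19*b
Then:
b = 0.00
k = 0.00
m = -0.58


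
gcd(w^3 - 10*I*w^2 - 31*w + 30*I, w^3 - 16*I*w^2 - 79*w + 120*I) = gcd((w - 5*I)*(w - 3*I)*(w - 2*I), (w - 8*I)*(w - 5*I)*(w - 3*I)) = w^2 - 8*I*w - 15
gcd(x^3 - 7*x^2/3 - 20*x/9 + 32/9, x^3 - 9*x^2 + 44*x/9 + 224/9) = x + 4/3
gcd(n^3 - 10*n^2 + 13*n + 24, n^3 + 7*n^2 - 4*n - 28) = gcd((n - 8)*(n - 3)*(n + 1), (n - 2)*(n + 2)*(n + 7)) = 1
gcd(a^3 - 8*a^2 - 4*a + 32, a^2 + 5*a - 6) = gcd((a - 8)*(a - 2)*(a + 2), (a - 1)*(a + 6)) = 1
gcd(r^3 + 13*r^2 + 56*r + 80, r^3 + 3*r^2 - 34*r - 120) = r^2 + 9*r + 20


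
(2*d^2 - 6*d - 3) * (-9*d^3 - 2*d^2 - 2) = -18*d^5 + 50*d^4 + 39*d^3 + 2*d^2 + 12*d + 6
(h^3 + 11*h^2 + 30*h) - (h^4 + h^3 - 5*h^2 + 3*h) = -h^4 + 16*h^2 + 27*h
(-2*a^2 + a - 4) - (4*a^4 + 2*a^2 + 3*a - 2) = -4*a^4 - 4*a^2 - 2*a - 2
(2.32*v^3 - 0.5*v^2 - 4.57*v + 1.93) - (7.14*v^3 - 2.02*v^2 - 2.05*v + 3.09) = -4.82*v^3 + 1.52*v^2 - 2.52*v - 1.16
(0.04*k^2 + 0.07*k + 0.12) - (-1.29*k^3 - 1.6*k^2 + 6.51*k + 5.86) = 1.29*k^3 + 1.64*k^2 - 6.44*k - 5.74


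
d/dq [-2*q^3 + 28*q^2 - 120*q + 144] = -6*q^2 + 56*q - 120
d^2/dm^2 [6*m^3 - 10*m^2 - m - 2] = 36*m - 20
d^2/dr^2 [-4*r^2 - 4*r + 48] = -8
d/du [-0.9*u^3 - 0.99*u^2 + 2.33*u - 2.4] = -2.7*u^2 - 1.98*u + 2.33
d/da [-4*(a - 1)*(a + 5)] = -8*a - 16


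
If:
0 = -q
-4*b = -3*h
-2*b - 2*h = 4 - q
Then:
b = -6/7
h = -8/7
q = 0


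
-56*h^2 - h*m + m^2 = (-8*h + m)*(7*h + m)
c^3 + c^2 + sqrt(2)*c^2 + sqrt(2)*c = c*(c + 1)*(c + sqrt(2))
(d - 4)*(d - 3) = d^2 - 7*d + 12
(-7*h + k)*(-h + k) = 7*h^2 - 8*h*k + k^2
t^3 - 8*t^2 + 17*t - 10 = (t - 5)*(t - 2)*(t - 1)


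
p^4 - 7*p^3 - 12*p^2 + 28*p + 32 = (p - 8)*(p - 2)*(p + 1)*(p + 2)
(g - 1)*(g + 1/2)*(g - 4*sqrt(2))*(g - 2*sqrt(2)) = g^4 - 6*sqrt(2)*g^3 - g^3/2 + 3*sqrt(2)*g^2 + 31*g^2/2 - 8*g + 3*sqrt(2)*g - 8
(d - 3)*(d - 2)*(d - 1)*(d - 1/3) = d^4 - 19*d^3/3 + 13*d^2 - 29*d/3 + 2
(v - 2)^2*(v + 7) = v^3 + 3*v^2 - 24*v + 28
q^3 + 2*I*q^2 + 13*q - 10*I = (q - 2*I)*(q - I)*(q + 5*I)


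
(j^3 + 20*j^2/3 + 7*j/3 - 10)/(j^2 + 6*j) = j + 2/3 - 5/(3*j)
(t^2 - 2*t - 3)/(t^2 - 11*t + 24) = (t + 1)/(t - 8)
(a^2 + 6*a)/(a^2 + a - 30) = a/(a - 5)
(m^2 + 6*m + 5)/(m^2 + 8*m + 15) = (m + 1)/(m + 3)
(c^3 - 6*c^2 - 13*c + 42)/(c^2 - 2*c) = c - 4 - 21/c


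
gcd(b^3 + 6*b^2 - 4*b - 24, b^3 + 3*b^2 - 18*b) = b + 6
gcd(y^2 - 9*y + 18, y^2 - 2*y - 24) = y - 6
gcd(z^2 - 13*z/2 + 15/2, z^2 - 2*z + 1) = 1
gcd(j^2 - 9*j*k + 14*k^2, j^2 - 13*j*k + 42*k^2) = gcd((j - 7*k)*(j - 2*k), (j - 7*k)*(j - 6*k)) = j - 7*k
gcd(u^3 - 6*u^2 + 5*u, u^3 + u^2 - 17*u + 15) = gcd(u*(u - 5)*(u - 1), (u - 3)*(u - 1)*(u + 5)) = u - 1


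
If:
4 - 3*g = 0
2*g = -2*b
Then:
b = -4/3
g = 4/3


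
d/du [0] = 0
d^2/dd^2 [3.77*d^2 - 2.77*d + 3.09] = 7.54000000000000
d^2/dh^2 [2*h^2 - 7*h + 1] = 4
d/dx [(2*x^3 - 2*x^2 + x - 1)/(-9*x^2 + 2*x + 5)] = (-18*x^4 + 8*x^3 + 35*x^2 - 38*x + 7)/(81*x^4 - 36*x^3 - 86*x^2 + 20*x + 25)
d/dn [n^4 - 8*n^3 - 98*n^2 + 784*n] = 4*n^3 - 24*n^2 - 196*n + 784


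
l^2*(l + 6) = l^3 + 6*l^2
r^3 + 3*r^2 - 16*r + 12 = (r - 2)*(r - 1)*(r + 6)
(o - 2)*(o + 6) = o^2 + 4*o - 12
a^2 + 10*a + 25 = (a + 5)^2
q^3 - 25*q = q*(q - 5)*(q + 5)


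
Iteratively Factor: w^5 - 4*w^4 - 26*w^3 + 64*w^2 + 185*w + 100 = (w + 1)*(w^4 - 5*w^3 - 21*w^2 + 85*w + 100) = (w - 5)*(w + 1)*(w^3 - 21*w - 20) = (w - 5)*(w + 1)*(w + 4)*(w^2 - 4*w - 5) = (w - 5)*(w + 1)^2*(w + 4)*(w - 5)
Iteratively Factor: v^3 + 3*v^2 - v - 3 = (v + 1)*(v^2 + 2*v - 3) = (v - 1)*(v + 1)*(v + 3)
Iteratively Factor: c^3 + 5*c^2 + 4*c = (c + 1)*(c^2 + 4*c) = c*(c + 1)*(c + 4)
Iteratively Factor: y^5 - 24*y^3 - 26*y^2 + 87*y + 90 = (y + 3)*(y^4 - 3*y^3 - 15*y^2 + 19*y + 30) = (y + 3)^2*(y^3 - 6*y^2 + 3*y + 10) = (y - 5)*(y + 3)^2*(y^2 - y - 2) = (y - 5)*(y - 2)*(y + 3)^2*(y + 1)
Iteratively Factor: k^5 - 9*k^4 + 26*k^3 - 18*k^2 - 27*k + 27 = (k - 3)*(k^4 - 6*k^3 + 8*k^2 + 6*k - 9) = (k - 3)^2*(k^3 - 3*k^2 - k + 3) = (k - 3)^2*(k + 1)*(k^2 - 4*k + 3) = (k - 3)^2*(k - 1)*(k + 1)*(k - 3)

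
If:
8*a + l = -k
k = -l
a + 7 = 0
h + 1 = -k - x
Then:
No Solution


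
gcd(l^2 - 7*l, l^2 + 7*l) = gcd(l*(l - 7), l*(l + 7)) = l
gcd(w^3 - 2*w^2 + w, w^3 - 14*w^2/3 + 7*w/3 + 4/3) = w - 1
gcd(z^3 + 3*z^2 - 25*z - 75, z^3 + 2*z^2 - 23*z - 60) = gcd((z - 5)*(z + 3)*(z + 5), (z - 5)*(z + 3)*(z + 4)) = z^2 - 2*z - 15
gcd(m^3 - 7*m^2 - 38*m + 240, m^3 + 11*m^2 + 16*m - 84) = m + 6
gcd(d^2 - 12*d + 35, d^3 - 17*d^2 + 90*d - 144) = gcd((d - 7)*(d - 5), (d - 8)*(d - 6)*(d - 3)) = 1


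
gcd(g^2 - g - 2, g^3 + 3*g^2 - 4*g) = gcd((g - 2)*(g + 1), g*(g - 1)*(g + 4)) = 1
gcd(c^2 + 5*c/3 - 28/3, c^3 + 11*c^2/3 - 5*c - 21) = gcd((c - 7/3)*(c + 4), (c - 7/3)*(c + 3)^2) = c - 7/3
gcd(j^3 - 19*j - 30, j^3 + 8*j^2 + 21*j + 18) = j^2 + 5*j + 6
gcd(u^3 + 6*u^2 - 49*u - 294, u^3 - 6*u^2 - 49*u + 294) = u^2 - 49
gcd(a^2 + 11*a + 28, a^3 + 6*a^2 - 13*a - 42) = a + 7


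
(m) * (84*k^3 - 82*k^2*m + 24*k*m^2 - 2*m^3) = 84*k^3*m - 82*k^2*m^2 + 24*k*m^3 - 2*m^4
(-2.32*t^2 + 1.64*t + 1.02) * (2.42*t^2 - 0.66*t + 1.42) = -5.6144*t^4 + 5.5*t^3 - 1.9084*t^2 + 1.6556*t + 1.4484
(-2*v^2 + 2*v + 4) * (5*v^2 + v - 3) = -10*v^4 + 8*v^3 + 28*v^2 - 2*v - 12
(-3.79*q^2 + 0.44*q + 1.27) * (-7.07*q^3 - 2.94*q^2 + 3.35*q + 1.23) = 26.7953*q^5 + 8.0318*q^4 - 22.969*q^3 - 6.9215*q^2 + 4.7957*q + 1.5621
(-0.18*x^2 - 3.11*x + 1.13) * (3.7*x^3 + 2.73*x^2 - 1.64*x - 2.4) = -0.666*x^5 - 11.9984*x^4 - 4.0141*x^3 + 8.6173*x^2 + 5.6108*x - 2.712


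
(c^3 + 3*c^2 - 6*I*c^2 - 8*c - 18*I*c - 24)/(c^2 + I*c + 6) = (c^2 + c*(3 - 4*I) - 12*I)/(c + 3*I)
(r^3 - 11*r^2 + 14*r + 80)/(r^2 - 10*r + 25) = (r^2 - 6*r - 16)/(r - 5)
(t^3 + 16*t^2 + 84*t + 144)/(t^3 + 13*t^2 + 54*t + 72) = (t + 6)/(t + 3)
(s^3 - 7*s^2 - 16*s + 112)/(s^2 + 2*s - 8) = (s^2 - 11*s + 28)/(s - 2)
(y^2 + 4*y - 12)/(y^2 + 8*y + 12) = (y - 2)/(y + 2)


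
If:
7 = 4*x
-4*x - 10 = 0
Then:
No Solution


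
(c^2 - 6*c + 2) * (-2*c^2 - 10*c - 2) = -2*c^4 + 2*c^3 + 54*c^2 - 8*c - 4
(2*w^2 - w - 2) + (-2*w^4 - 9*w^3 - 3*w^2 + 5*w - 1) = -2*w^4 - 9*w^3 - w^2 + 4*w - 3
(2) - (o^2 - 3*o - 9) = -o^2 + 3*o + 11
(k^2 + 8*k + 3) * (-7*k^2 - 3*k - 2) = -7*k^4 - 59*k^3 - 47*k^2 - 25*k - 6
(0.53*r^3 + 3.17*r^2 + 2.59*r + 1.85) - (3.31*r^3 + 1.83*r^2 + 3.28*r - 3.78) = -2.78*r^3 + 1.34*r^2 - 0.69*r + 5.63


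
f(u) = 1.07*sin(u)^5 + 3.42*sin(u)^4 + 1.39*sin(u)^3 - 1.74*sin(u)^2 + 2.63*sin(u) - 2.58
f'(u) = 5.35*sin(u)^4*cos(u) + 13.68*sin(u)^3*cos(u) + 4.17*sin(u)^2*cos(u) - 3.48*sin(u)*cos(u) + 2.63*cos(u)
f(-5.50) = -0.07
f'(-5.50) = 5.94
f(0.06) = -2.43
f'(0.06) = 2.43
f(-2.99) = -3.02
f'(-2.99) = -3.17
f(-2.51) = -4.69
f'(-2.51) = -3.21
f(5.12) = -5.80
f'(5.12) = 1.01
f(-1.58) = -5.99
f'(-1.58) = -0.02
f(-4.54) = 3.87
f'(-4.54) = -3.67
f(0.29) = -1.91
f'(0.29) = 2.23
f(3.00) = -2.24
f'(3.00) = -2.24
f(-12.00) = -1.12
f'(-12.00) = 3.81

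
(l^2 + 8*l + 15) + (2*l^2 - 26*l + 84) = 3*l^2 - 18*l + 99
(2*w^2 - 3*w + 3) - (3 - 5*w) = 2*w^2 + 2*w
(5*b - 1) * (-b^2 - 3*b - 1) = -5*b^3 - 14*b^2 - 2*b + 1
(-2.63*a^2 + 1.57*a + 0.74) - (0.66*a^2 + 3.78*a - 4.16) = -3.29*a^2 - 2.21*a + 4.9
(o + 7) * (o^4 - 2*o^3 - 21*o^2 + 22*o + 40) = o^5 + 5*o^4 - 35*o^3 - 125*o^2 + 194*o + 280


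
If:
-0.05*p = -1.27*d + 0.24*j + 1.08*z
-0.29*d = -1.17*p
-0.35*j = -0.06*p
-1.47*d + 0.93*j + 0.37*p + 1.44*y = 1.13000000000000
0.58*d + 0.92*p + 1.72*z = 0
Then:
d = 0.00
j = 0.00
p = 0.00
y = 0.78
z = 0.00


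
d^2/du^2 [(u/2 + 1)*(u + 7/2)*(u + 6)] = 3*u + 23/2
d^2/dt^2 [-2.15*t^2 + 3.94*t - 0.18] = -4.30000000000000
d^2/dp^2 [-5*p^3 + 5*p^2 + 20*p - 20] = 10 - 30*p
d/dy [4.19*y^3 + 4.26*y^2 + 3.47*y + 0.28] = 12.57*y^2 + 8.52*y + 3.47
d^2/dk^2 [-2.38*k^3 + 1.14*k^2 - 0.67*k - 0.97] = 2.28 - 14.28*k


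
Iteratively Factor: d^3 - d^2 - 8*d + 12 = (d - 2)*(d^2 + d - 6) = (d - 2)^2*(d + 3)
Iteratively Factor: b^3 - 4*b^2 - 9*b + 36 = (b - 3)*(b^2 - b - 12) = (b - 3)*(b + 3)*(b - 4)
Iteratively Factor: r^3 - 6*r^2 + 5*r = (r - 1)*(r^2 - 5*r) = r*(r - 1)*(r - 5)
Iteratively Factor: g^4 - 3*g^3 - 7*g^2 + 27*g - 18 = (g - 3)*(g^3 - 7*g + 6) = (g - 3)*(g + 3)*(g^2 - 3*g + 2) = (g - 3)*(g - 2)*(g + 3)*(g - 1)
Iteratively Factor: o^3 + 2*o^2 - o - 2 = (o - 1)*(o^2 + 3*o + 2) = (o - 1)*(o + 1)*(o + 2)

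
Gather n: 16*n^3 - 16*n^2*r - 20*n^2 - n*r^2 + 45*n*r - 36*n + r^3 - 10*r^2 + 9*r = 16*n^3 + n^2*(-16*r - 20) + n*(-r^2 + 45*r - 36) + r^3 - 10*r^2 + 9*r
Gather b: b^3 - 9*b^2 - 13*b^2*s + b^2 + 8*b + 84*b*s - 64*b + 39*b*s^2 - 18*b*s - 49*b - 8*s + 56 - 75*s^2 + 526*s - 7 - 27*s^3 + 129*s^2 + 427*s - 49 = b^3 + b^2*(-13*s - 8) + b*(39*s^2 + 66*s - 105) - 27*s^3 + 54*s^2 + 945*s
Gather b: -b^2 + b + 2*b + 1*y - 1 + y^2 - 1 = -b^2 + 3*b + y^2 + y - 2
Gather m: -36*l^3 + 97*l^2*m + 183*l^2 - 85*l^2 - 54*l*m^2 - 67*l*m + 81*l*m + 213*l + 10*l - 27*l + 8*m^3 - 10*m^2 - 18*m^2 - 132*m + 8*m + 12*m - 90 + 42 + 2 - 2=-36*l^3 + 98*l^2 + 196*l + 8*m^3 + m^2*(-54*l - 28) + m*(97*l^2 + 14*l - 112) - 48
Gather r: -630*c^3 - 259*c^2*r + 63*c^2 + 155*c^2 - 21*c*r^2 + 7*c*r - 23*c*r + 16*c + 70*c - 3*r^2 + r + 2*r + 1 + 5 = -630*c^3 + 218*c^2 + 86*c + r^2*(-21*c - 3) + r*(-259*c^2 - 16*c + 3) + 6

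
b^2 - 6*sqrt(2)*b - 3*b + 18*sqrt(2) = (b - 3)*(b - 6*sqrt(2))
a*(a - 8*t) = a^2 - 8*a*t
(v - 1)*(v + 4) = v^2 + 3*v - 4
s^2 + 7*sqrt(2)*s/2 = s*(s + 7*sqrt(2)/2)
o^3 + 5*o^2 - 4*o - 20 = (o - 2)*(o + 2)*(o + 5)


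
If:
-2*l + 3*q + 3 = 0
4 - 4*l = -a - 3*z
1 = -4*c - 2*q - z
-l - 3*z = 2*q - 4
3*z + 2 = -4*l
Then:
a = -202/5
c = 5/12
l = -24/5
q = -21/5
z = 86/15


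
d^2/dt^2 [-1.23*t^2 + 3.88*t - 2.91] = -2.46000000000000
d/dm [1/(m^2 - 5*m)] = (5 - 2*m)/(m^2*(m - 5)^2)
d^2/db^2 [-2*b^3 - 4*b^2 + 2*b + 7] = -12*b - 8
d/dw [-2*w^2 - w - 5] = -4*w - 1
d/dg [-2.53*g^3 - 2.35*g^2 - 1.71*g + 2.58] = -7.59*g^2 - 4.7*g - 1.71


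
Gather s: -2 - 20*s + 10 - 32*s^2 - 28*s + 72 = -32*s^2 - 48*s + 80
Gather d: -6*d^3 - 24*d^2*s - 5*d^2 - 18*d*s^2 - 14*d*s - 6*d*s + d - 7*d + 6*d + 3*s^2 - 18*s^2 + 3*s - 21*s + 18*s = -6*d^3 + d^2*(-24*s - 5) + d*(-18*s^2 - 20*s) - 15*s^2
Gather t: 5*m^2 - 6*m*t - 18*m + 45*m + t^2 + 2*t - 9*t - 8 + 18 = 5*m^2 + 27*m + t^2 + t*(-6*m - 7) + 10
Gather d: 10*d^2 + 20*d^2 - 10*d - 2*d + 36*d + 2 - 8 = 30*d^2 + 24*d - 6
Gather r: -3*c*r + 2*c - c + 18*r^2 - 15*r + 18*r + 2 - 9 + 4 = c + 18*r^2 + r*(3 - 3*c) - 3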